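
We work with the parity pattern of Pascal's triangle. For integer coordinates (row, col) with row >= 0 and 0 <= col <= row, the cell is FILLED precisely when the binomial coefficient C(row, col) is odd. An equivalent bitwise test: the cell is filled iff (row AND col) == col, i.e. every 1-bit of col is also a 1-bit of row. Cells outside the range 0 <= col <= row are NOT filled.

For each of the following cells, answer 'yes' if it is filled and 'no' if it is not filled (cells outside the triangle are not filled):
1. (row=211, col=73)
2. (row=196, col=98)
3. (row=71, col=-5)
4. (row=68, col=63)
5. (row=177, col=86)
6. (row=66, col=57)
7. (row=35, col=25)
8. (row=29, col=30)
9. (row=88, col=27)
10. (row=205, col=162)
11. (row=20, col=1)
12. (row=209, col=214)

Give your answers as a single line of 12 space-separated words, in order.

(211,73): row=0b11010011, col=0b1001001, row AND col = 0b1000001 = 65; 65 != 73 -> empty
(196,98): row=0b11000100, col=0b1100010, row AND col = 0b1000000 = 64; 64 != 98 -> empty
(71,-5): col outside [0, 71] -> not filled
(68,63): row=0b1000100, col=0b111111, row AND col = 0b100 = 4; 4 != 63 -> empty
(177,86): row=0b10110001, col=0b1010110, row AND col = 0b10000 = 16; 16 != 86 -> empty
(66,57): row=0b1000010, col=0b111001, row AND col = 0b0 = 0; 0 != 57 -> empty
(35,25): row=0b100011, col=0b11001, row AND col = 0b1 = 1; 1 != 25 -> empty
(29,30): col outside [0, 29] -> not filled
(88,27): row=0b1011000, col=0b11011, row AND col = 0b11000 = 24; 24 != 27 -> empty
(205,162): row=0b11001101, col=0b10100010, row AND col = 0b10000000 = 128; 128 != 162 -> empty
(20,1): row=0b10100, col=0b1, row AND col = 0b0 = 0; 0 != 1 -> empty
(209,214): col outside [0, 209] -> not filled

Answer: no no no no no no no no no no no no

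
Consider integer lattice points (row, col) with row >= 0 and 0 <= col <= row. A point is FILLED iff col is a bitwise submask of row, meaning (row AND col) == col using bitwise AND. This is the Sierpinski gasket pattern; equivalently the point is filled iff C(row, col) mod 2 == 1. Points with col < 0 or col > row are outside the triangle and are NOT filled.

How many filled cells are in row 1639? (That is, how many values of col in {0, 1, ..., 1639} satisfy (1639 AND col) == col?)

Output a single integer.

Answer: 128

Derivation:
1639 in binary = 11001100111
popcount(1639) = number of 1-bits in 11001100111 = 7
A col c satisfies (1639 AND c) == c iff every set bit of c is also set in 1639; each of the 7 set bits of 1639 can independently be on or off in c.
count = 2^7 = 128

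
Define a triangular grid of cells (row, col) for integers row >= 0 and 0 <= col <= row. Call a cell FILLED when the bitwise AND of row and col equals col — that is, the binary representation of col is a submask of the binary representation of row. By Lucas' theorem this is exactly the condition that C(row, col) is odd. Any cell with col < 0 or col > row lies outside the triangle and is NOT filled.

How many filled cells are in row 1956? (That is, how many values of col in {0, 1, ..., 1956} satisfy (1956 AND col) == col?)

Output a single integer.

1956 in binary = 11110100100
popcount(1956) = number of 1-bits in 11110100100 = 6
A col c satisfies (1956 AND c) == c iff every set bit of c is also set in 1956; each of the 6 set bits of 1956 can independently be on or off in c.
count = 2^6 = 64

Answer: 64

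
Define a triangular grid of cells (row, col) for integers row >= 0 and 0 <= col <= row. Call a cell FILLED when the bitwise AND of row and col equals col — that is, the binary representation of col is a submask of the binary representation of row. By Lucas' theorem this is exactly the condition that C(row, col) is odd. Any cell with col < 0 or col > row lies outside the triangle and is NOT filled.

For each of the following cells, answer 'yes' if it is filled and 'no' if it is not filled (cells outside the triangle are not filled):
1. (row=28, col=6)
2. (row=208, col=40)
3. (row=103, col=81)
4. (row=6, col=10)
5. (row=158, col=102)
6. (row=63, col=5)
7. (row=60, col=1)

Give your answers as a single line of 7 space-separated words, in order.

(28,6): row=0b11100, col=0b110, row AND col = 0b100 = 4; 4 != 6 -> empty
(208,40): row=0b11010000, col=0b101000, row AND col = 0b0 = 0; 0 != 40 -> empty
(103,81): row=0b1100111, col=0b1010001, row AND col = 0b1000001 = 65; 65 != 81 -> empty
(6,10): col outside [0, 6] -> not filled
(158,102): row=0b10011110, col=0b1100110, row AND col = 0b110 = 6; 6 != 102 -> empty
(63,5): row=0b111111, col=0b101, row AND col = 0b101 = 5; 5 == 5 -> filled
(60,1): row=0b111100, col=0b1, row AND col = 0b0 = 0; 0 != 1 -> empty

Answer: no no no no no yes no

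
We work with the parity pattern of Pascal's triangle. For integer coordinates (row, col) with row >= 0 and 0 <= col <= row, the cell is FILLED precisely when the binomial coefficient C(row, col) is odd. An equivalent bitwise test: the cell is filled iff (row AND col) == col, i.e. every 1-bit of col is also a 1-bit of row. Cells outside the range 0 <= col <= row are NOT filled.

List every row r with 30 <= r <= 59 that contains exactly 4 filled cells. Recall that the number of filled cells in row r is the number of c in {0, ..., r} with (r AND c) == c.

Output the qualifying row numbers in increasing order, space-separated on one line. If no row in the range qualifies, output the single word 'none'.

Row r has 2^popcount(r) filled cells, so we need popcount(r) = log2(4) = 2.
Scan r = 30..59 and keep those with exactly 2 one-bits:
r=30=11110 popcount=4 -> skip
r=31=11111 popcount=5 -> skip
r=32=100000 popcount=1 -> skip
r=33=100001 popcount=2 -> KEEP
r=34=100010 popcount=2 -> KEEP
r=35=100011 popcount=3 -> skip
r=36=100100 popcount=2 -> KEEP
r=37=100101 popcount=3 -> skip
r=38=100110 popcount=3 -> skip
r=39=100111 popcount=4 -> skip
r=40=101000 popcount=2 -> KEEP
r=41=101001 popcount=3 -> skip
r=42=101010 popcount=3 -> skip
r=43=101011 popcount=4 -> skip
r=44=101100 popcount=3 -> skip
r=45=101101 popcount=4 -> skip
r=46=101110 popcount=4 -> skip
r=47=101111 popcount=5 -> skip
r=48=110000 popcount=2 -> KEEP
r=49=110001 popcount=3 -> skip
r=50=110010 popcount=3 -> skip
r=51=110011 popcount=4 -> skip
r=52=110100 popcount=3 -> skip
r=53=110101 popcount=4 -> skip
r=54=110110 popcount=4 -> skip
r=55=110111 popcount=5 -> skip
r=56=111000 popcount=3 -> skip
r=57=111001 popcount=4 -> skip
r=58=111010 popcount=4 -> skip
r=59=111011 popcount=5 -> skip
Kept rows: 33 34 36 40 48

Answer: 33 34 36 40 48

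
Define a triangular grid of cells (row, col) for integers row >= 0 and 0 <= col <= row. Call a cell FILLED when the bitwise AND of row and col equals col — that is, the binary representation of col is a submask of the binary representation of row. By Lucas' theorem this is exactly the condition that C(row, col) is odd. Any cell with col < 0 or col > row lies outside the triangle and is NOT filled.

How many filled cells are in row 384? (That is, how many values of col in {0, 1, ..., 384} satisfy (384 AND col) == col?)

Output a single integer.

Answer: 4

Derivation:
384 in binary = 110000000
popcount(384) = number of 1-bits in 110000000 = 2
A col c satisfies (384 AND c) == c iff every set bit of c is also set in 384; each of the 2 set bits of 384 can independently be on or off in c.
count = 2^2 = 4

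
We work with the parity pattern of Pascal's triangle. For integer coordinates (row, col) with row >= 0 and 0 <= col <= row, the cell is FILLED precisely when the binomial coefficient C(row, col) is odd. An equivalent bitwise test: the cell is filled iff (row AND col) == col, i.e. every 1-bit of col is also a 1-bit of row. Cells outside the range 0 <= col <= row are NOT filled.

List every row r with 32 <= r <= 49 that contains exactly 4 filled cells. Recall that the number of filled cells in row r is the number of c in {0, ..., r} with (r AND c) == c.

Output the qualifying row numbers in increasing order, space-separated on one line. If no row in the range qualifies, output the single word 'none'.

Answer: 33 34 36 40 48

Derivation:
Row r has 2^popcount(r) filled cells, so we need popcount(r) = log2(4) = 2.
Scan r = 32..49 and keep those with exactly 2 one-bits:
r=32=100000 popcount=1 -> skip
r=33=100001 popcount=2 -> KEEP
r=34=100010 popcount=2 -> KEEP
r=35=100011 popcount=3 -> skip
r=36=100100 popcount=2 -> KEEP
r=37=100101 popcount=3 -> skip
r=38=100110 popcount=3 -> skip
r=39=100111 popcount=4 -> skip
r=40=101000 popcount=2 -> KEEP
r=41=101001 popcount=3 -> skip
r=42=101010 popcount=3 -> skip
r=43=101011 popcount=4 -> skip
r=44=101100 popcount=3 -> skip
r=45=101101 popcount=4 -> skip
r=46=101110 popcount=4 -> skip
r=47=101111 popcount=5 -> skip
r=48=110000 popcount=2 -> KEEP
r=49=110001 popcount=3 -> skip
Kept rows: 33 34 36 40 48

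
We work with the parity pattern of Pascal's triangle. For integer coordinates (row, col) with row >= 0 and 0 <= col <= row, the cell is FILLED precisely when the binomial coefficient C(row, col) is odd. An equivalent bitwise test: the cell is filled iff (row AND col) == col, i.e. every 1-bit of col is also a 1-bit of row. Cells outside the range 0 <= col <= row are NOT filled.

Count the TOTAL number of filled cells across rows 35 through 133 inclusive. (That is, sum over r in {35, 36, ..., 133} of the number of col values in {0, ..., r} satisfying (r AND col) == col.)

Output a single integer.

Answer: 1964

Derivation:
r35=100011 pc3: +8 =8
r36=100100 pc2: +4 =12
r37=100101 pc3: +8 =20
r38=100110 pc3: +8 =28
r39=100111 pc4: +16 =44
r40=101000 pc2: +4 =48
r41=101001 pc3: +8 =56
r42=101010 pc3: +8 =64
r43=101011 pc4: +16 =80
r44=101100 pc3: +8 =88
r45=101101 pc4: +16 =104
r46=101110 pc4: +16 =120
r47=101111 pc5: +32 =152
r48=110000 pc2: +4 =156
r49=110001 pc3: +8 =164
r50=110010 pc3: +8 =172
r51=110011 pc4: +16 =188
r52=110100 pc3: +8 =196
r53=110101 pc4: +16 =212
r54=110110 pc4: +16 =228
r55=110111 pc5: +32 =260
r56=111000 pc3: +8 =268
r57=111001 pc4: +16 =284
r58=111010 pc4: +16 =300
r59=111011 pc5: +32 =332
r60=111100 pc4: +16 =348
r61=111101 pc5: +32 =380
r62=111110 pc5: +32 =412
r63=111111 pc6: +64 =476
r64=1000000 pc1: +2 =478
r65=1000001 pc2: +4 =482
r66=1000010 pc2: +4 =486
r67=1000011 pc3: +8 =494
r68=1000100 pc2: +4 =498
r69=1000101 pc3: +8 =506
r70=1000110 pc3: +8 =514
r71=1000111 pc4: +16 =530
r72=1001000 pc2: +4 =534
r73=1001001 pc3: +8 =542
r74=1001010 pc3: +8 =550
r75=1001011 pc4: +16 =566
r76=1001100 pc3: +8 =574
r77=1001101 pc4: +16 =590
r78=1001110 pc4: +16 =606
r79=1001111 pc5: +32 =638
r80=1010000 pc2: +4 =642
r81=1010001 pc3: +8 =650
r82=1010010 pc3: +8 =658
r83=1010011 pc4: +16 =674
r84=1010100 pc3: +8 =682
r85=1010101 pc4: +16 =698
r86=1010110 pc4: +16 =714
r87=1010111 pc5: +32 =746
r88=1011000 pc3: +8 =754
r89=1011001 pc4: +16 =770
r90=1011010 pc4: +16 =786
r91=1011011 pc5: +32 =818
r92=1011100 pc4: +16 =834
r93=1011101 pc5: +32 =866
r94=1011110 pc5: +32 =898
r95=1011111 pc6: +64 =962
r96=1100000 pc2: +4 =966
r97=1100001 pc3: +8 =974
r98=1100010 pc3: +8 =982
r99=1100011 pc4: +16 =998
r100=1100100 pc3: +8 =1006
r101=1100101 pc4: +16 =1022
r102=1100110 pc4: +16 =1038
r103=1100111 pc5: +32 =1070
r104=1101000 pc3: +8 =1078
r105=1101001 pc4: +16 =1094
r106=1101010 pc4: +16 =1110
r107=1101011 pc5: +32 =1142
r108=1101100 pc4: +16 =1158
r109=1101101 pc5: +32 =1190
r110=1101110 pc5: +32 =1222
r111=1101111 pc6: +64 =1286
r112=1110000 pc3: +8 =1294
r113=1110001 pc4: +16 =1310
r114=1110010 pc4: +16 =1326
r115=1110011 pc5: +32 =1358
r116=1110100 pc4: +16 =1374
r117=1110101 pc5: +32 =1406
r118=1110110 pc5: +32 =1438
r119=1110111 pc6: +64 =1502
r120=1111000 pc4: +16 =1518
r121=1111001 pc5: +32 =1550
r122=1111010 pc5: +32 =1582
r123=1111011 pc6: +64 =1646
r124=1111100 pc5: +32 =1678
r125=1111101 pc6: +64 =1742
r126=1111110 pc6: +64 =1806
r127=1111111 pc7: +128 =1934
r128=10000000 pc1: +2 =1936
r129=10000001 pc2: +4 =1940
r130=10000010 pc2: +4 =1944
r131=10000011 pc3: +8 =1952
r132=10000100 pc2: +4 =1956
r133=10000101 pc3: +8 =1964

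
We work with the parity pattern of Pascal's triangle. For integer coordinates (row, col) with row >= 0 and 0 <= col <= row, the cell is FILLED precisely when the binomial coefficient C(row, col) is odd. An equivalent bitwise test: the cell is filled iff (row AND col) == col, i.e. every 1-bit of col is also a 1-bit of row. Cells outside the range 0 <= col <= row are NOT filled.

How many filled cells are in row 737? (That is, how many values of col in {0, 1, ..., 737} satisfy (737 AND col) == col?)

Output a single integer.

737 in binary = 1011100001
popcount(737) = number of 1-bits in 1011100001 = 5
A col c satisfies (737 AND c) == c iff every set bit of c is also set in 737; each of the 5 set bits of 737 can independently be on or off in c.
count = 2^5 = 32

Answer: 32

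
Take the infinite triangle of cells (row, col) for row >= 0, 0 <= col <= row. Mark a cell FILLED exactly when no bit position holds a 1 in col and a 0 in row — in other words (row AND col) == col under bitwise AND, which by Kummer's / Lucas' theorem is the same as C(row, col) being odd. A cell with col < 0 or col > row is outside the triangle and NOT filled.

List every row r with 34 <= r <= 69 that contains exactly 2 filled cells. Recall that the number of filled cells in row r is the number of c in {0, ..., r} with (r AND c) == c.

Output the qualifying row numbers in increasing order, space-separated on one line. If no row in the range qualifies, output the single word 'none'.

Row r has 2^popcount(r) filled cells, so we need popcount(r) = log2(2) = 1.
Scan r = 34..69 and keep those with exactly 1 one-bits:
r=34=100010 popcount=2 -> skip
r=35=100011 popcount=3 -> skip
r=36=100100 popcount=2 -> skip
r=37=100101 popcount=3 -> skip
r=38=100110 popcount=3 -> skip
r=39=100111 popcount=4 -> skip
r=40=101000 popcount=2 -> skip
r=41=101001 popcount=3 -> skip
r=42=101010 popcount=3 -> skip
r=43=101011 popcount=4 -> skip
r=44=101100 popcount=3 -> skip
r=45=101101 popcount=4 -> skip
r=46=101110 popcount=4 -> skip
r=47=101111 popcount=5 -> skip
r=48=110000 popcount=2 -> skip
r=49=110001 popcount=3 -> skip
r=50=110010 popcount=3 -> skip
r=51=110011 popcount=4 -> skip
r=52=110100 popcount=3 -> skip
r=53=110101 popcount=4 -> skip
r=54=110110 popcount=4 -> skip
r=55=110111 popcount=5 -> skip
r=56=111000 popcount=3 -> skip
r=57=111001 popcount=4 -> skip
r=58=111010 popcount=4 -> skip
r=59=111011 popcount=5 -> skip
r=60=111100 popcount=4 -> skip
r=61=111101 popcount=5 -> skip
r=62=111110 popcount=5 -> skip
r=63=111111 popcount=6 -> skip
r=64=1000000 popcount=1 -> KEEP
r=65=1000001 popcount=2 -> skip
r=66=1000010 popcount=2 -> skip
r=67=1000011 popcount=3 -> skip
r=68=1000100 popcount=2 -> skip
r=69=1000101 popcount=3 -> skip
Kept rows: 64

Answer: 64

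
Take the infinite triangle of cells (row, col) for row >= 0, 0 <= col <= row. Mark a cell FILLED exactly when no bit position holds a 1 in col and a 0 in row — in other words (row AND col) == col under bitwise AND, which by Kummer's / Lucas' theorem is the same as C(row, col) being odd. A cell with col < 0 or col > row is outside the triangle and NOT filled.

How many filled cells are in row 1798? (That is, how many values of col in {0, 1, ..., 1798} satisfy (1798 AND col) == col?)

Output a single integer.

Answer: 32

Derivation:
1798 in binary = 11100000110
popcount(1798) = number of 1-bits in 11100000110 = 5
A col c satisfies (1798 AND c) == c iff every set bit of c is also set in 1798; each of the 5 set bits of 1798 can independently be on or off in c.
count = 2^5 = 32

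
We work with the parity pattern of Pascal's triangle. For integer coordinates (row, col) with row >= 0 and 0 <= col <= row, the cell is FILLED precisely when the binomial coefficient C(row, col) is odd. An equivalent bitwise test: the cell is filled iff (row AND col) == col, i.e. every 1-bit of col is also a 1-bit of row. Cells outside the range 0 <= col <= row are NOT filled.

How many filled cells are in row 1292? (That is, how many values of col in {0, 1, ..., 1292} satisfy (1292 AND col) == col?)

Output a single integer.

Answer: 16

Derivation:
1292 in binary = 10100001100
popcount(1292) = number of 1-bits in 10100001100 = 4
A col c satisfies (1292 AND c) == c iff every set bit of c is also set in 1292; each of the 4 set bits of 1292 can independently be on or off in c.
count = 2^4 = 16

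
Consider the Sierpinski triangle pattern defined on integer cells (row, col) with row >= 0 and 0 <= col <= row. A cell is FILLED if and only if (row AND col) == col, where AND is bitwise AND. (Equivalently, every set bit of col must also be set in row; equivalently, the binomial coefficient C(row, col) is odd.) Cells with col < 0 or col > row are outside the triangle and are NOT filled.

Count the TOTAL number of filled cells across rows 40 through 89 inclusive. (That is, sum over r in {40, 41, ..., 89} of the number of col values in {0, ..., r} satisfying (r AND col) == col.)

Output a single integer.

Answer: 726

Derivation:
r40=101000 pc2: +4 =4
r41=101001 pc3: +8 =12
r42=101010 pc3: +8 =20
r43=101011 pc4: +16 =36
r44=101100 pc3: +8 =44
r45=101101 pc4: +16 =60
r46=101110 pc4: +16 =76
r47=101111 pc5: +32 =108
r48=110000 pc2: +4 =112
r49=110001 pc3: +8 =120
r50=110010 pc3: +8 =128
r51=110011 pc4: +16 =144
r52=110100 pc3: +8 =152
r53=110101 pc4: +16 =168
r54=110110 pc4: +16 =184
r55=110111 pc5: +32 =216
r56=111000 pc3: +8 =224
r57=111001 pc4: +16 =240
r58=111010 pc4: +16 =256
r59=111011 pc5: +32 =288
r60=111100 pc4: +16 =304
r61=111101 pc5: +32 =336
r62=111110 pc5: +32 =368
r63=111111 pc6: +64 =432
r64=1000000 pc1: +2 =434
r65=1000001 pc2: +4 =438
r66=1000010 pc2: +4 =442
r67=1000011 pc3: +8 =450
r68=1000100 pc2: +4 =454
r69=1000101 pc3: +8 =462
r70=1000110 pc3: +8 =470
r71=1000111 pc4: +16 =486
r72=1001000 pc2: +4 =490
r73=1001001 pc3: +8 =498
r74=1001010 pc3: +8 =506
r75=1001011 pc4: +16 =522
r76=1001100 pc3: +8 =530
r77=1001101 pc4: +16 =546
r78=1001110 pc4: +16 =562
r79=1001111 pc5: +32 =594
r80=1010000 pc2: +4 =598
r81=1010001 pc3: +8 =606
r82=1010010 pc3: +8 =614
r83=1010011 pc4: +16 =630
r84=1010100 pc3: +8 =638
r85=1010101 pc4: +16 =654
r86=1010110 pc4: +16 =670
r87=1010111 pc5: +32 =702
r88=1011000 pc3: +8 =710
r89=1011001 pc4: +16 =726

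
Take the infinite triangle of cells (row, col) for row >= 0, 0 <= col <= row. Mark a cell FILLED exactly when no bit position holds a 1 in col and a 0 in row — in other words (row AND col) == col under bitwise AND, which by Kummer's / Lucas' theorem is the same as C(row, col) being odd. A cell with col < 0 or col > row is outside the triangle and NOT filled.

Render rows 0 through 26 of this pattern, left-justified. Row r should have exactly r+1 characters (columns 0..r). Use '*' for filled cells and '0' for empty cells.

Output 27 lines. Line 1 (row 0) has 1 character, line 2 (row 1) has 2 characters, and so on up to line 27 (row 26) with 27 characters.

r0=0: *
r1=1: **
r2=10: *0*
r3=11: ****
r4=100: *000*
r5=101: **00**
r6=110: *0*0*0*
r7=111: ********
r8=1000: *0000000*
r9=1001: **000000**
r10=1010: *0*00000*0*
r11=1011: ****0000****
r12=1100: *000*000*000*
r13=1101: **00**00**00**
r14=1110: *0*0*0*0*0*0*0*
r15=1111: ****************
r16=10000: *000000000000000*
r17=10001: **00000000000000**
r18=10010: *0*0000000000000*0*
r19=10011: ****000000000000****
r20=10100: *000*00000000000*000*
r21=10101: **00**0000000000**00**
r22=10110: *0*0*0*000000000*0*0*0*
r23=10111: ********00000000********
r24=11000: *0000000*0000000*0000000*
r25=11001: **000000**000000**000000**
r26=11010: *0*00000*0*00000*0*00000*0*

Answer: *
**
*0*
****
*000*
**00**
*0*0*0*
********
*0000000*
**000000**
*0*00000*0*
****0000****
*000*000*000*
**00**00**00**
*0*0*0*0*0*0*0*
****************
*000000000000000*
**00000000000000**
*0*0000000000000*0*
****000000000000****
*000*00000000000*000*
**00**0000000000**00**
*0*0*0*000000000*0*0*0*
********00000000********
*0000000*0000000*0000000*
**000000**000000**000000**
*0*00000*0*00000*0*00000*0*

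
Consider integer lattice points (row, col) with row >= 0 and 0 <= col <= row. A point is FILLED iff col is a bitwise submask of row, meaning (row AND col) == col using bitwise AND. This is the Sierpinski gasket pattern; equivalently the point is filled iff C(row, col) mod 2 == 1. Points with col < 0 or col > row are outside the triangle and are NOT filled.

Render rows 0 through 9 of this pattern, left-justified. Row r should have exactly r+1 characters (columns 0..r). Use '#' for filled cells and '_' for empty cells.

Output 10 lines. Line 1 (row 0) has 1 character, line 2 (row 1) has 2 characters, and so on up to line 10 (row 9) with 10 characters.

r0=0: #
r1=1: ##
r2=10: #_#
r3=11: ####
r4=100: #___#
r5=101: ##__##
r6=110: #_#_#_#
r7=111: ########
r8=1000: #_______#
r9=1001: ##______##

Answer: #
##
#_#
####
#___#
##__##
#_#_#_#
########
#_______#
##______##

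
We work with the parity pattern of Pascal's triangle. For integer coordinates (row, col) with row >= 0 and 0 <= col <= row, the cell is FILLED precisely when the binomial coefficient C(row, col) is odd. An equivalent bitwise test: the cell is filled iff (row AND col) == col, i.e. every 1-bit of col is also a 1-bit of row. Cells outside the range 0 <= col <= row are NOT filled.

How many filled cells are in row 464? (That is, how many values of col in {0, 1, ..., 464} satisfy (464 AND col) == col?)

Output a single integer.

464 in binary = 111010000
popcount(464) = number of 1-bits in 111010000 = 4
A col c satisfies (464 AND c) == c iff every set bit of c is also set in 464; each of the 4 set bits of 464 can independently be on or off in c.
count = 2^4 = 16

Answer: 16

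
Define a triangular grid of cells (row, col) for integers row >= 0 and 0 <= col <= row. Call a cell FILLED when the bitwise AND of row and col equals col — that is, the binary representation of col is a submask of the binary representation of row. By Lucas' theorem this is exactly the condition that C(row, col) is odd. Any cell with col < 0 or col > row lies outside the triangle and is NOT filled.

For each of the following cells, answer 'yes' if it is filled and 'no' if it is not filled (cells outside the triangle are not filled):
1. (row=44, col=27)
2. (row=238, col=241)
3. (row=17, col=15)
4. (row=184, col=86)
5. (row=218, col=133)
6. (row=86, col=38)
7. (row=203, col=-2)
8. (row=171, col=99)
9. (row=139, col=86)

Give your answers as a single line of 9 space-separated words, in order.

(44,27): row=0b101100, col=0b11011, row AND col = 0b1000 = 8; 8 != 27 -> empty
(238,241): col outside [0, 238] -> not filled
(17,15): row=0b10001, col=0b1111, row AND col = 0b1 = 1; 1 != 15 -> empty
(184,86): row=0b10111000, col=0b1010110, row AND col = 0b10000 = 16; 16 != 86 -> empty
(218,133): row=0b11011010, col=0b10000101, row AND col = 0b10000000 = 128; 128 != 133 -> empty
(86,38): row=0b1010110, col=0b100110, row AND col = 0b110 = 6; 6 != 38 -> empty
(203,-2): col outside [0, 203] -> not filled
(171,99): row=0b10101011, col=0b1100011, row AND col = 0b100011 = 35; 35 != 99 -> empty
(139,86): row=0b10001011, col=0b1010110, row AND col = 0b10 = 2; 2 != 86 -> empty

Answer: no no no no no no no no no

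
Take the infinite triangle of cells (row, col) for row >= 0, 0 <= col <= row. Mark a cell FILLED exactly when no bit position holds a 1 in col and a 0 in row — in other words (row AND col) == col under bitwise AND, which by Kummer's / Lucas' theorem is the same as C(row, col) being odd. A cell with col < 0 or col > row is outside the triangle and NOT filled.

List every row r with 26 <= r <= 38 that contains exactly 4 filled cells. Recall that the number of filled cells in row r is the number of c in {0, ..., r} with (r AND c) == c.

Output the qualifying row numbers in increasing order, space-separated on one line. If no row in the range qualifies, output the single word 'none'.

Answer: 33 34 36

Derivation:
Row r has 2^popcount(r) filled cells, so we need popcount(r) = log2(4) = 2.
Scan r = 26..38 and keep those with exactly 2 one-bits:
r=26=11010 popcount=3 -> skip
r=27=11011 popcount=4 -> skip
r=28=11100 popcount=3 -> skip
r=29=11101 popcount=4 -> skip
r=30=11110 popcount=4 -> skip
r=31=11111 popcount=5 -> skip
r=32=100000 popcount=1 -> skip
r=33=100001 popcount=2 -> KEEP
r=34=100010 popcount=2 -> KEEP
r=35=100011 popcount=3 -> skip
r=36=100100 popcount=2 -> KEEP
r=37=100101 popcount=3 -> skip
r=38=100110 popcount=3 -> skip
Kept rows: 33 34 36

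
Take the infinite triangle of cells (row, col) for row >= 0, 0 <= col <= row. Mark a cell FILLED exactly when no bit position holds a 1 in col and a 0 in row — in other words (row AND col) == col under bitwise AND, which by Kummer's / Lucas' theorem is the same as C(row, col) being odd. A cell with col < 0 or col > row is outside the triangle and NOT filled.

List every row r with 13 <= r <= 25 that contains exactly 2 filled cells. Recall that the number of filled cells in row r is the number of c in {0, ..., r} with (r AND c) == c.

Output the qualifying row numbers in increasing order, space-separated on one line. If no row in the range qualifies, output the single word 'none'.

Row r has 2^popcount(r) filled cells, so we need popcount(r) = log2(2) = 1.
Scan r = 13..25 and keep those with exactly 1 one-bits:
r=13=1101 popcount=3 -> skip
r=14=1110 popcount=3 -> skip
r=15=1111 popcount=4 -> skip
r=16=10000 popcount=1 -> KEEP
r=17=10001 popcount=2 -> skip
r=18=10010 popcount=2 -> skip
r=19=10011 popcount=3 -> skip
r=20=10100 popcount=2 -> skip
r=21=10101 popcount=3 -> skip
r=22=10110 popcount=3 -> skip
r=23=10111 popcount=4 -> skip
r=24=11000 popcount=2 -> skip
r=25=11001 popcount=3 -> skip
Kept rows: 16

Answer: 16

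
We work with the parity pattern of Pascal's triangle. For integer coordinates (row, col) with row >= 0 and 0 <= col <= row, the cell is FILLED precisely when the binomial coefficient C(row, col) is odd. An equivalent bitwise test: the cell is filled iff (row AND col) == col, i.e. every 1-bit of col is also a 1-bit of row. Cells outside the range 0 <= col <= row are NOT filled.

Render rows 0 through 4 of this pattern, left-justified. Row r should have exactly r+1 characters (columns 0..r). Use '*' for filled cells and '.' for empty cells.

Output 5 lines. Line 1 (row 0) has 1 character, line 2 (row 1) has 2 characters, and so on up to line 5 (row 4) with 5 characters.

r0=0: *
r1=1: **
r2=10: *.*
r3=11: ****
r4=100: *...*

Answer: *
**
*.*
****
*...*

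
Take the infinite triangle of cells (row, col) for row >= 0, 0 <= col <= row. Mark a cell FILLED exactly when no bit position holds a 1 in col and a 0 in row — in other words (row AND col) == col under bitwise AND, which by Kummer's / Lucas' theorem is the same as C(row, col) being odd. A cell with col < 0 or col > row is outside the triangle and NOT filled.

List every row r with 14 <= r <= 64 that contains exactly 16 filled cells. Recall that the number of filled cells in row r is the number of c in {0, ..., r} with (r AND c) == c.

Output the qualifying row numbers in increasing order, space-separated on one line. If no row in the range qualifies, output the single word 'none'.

Answer: 15 23 27 29 30 39 43 45 46 51 53 54 57 58 60

Derivation:
Row r has 2^popcount(r) filled cells, so we need popcount(r) = log2(16) = 4.
Scan r = 14..64 and keep those with exactly 4 one-bits:
r=14=1110 popcount=3 -> skip
r=15=1111 popcount=4 -> KEEP
r=16=10000 popcount=1 -> skip
r=17=10001 popcount=2 -> skip
r=18=10010 popcount=2 -> skip
r=19=10011 popcount=3 -> skip
r=20=10100 popcount=2 -> skip
r=21=10101 popcount=3 -> skip
r=22=10110 popcount=3 -> skip
r=23=10111 popcount=4 -> KEEP
r=24=11000 popcount=2 -> skip
r=25=11001 popcount=3 -> skip
r=26=11010 popcount=3 -> skip
r=27=11011 popcount=4 -> KEEP
r=28=11100 popcount=3 -> skip
r=29=11101 popcount=4 -> KEEP
r=30=11110 popcount=4 -> KEEP
r=31=11111 popcount=5 -> skip
r=32=100000 popcount=1 -> skip
r=33=100001 popcount=2 -> skip
r=34=100010 popcount=2 -> skip
r=35=100011 popcount=3 -> skip
r=36=100100 popcount=2 -> skip
r=37=100101 popcount=3 -> skip
r=38=100110 popcount=3 -> skip
r=39=100111 popcount=4 -> KEEP
r=40=101000 popcount=2 -> skip
r=41=101001 popcount=3 -> skip
r=42=101010 popcount=3 -> skip
r=43=101011 popcount=4 -> KEEP
r=44=101100 popcount=3 -> skip
r=45=101101 popcount=4 -> KEEP
r=46=101110 popcount=4 -> KEEP
r=47=101111 popcount=5 -> skip
r=48=110000 popcount=2 -> skip
r=49=110001 popcount=3 -> skip
r=50=110010 popcount=3 -> skip
r=51=110011 popcount=4 -> KEEP
r=52=110100 popcount=3 -> skip
r=53=110101 popcount=4 -> KEEP
r=54=110110 popcount=4 -> KEEP
r=55=110111 popcount=5 -> skip
r=56=111000 popcount=3 -> skip
r=57=111001 popcount=4 -> KEEP
r=58=111010 popcount=4 -> KEEP
r=59=111011 popcount=5 -> skip
r=60=111100 popcount=4 -> KEEP
r=61=111101 popcount=5 -> skip
r=62=111110 popcount=5 -> skip
r=63=111111 popcount=6 -> skip
r=64=1000000 popcount=1 -> skip
Kept rows: 15 23 27 29 30 39 43 45 46 51 53 54 57 58 60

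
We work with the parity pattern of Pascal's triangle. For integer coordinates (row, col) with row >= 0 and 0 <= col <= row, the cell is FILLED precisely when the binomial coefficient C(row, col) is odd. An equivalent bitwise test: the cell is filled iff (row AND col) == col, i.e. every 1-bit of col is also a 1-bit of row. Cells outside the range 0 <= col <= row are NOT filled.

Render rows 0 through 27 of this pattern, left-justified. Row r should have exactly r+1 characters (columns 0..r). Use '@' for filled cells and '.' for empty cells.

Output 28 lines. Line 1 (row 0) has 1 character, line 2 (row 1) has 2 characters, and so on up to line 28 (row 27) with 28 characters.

Answer: @
@@
@.@
@@@@
@...@
@@..@@
@.@.@.@
@@@@@@@@
@.......@
@@......@@
@.@.....@.@
@@@@....@@@@
@...@...@...@
@@..@@..@@..@@
@.@.@.@.@.@.@.@
@@@@@@@@@@@@@@@@
@...............@
@@..............@@
@.@.............@.@
@@@@............@@@@
@...@...........@...@
@@..@@..........@@..@@
@.@.@.@.........@.@.@.@
@@@@@@@@........@@@@@@@@
@.......@.......@.......@
@@......@@......@@......@@
@.@.....@.@.....@.@.....@.@
@@@@....@@@@....@@@@....@@@@

Derivation:
r0=0: @
r1=1: @@
r2=10: @.@
r3=11: @@@@
r4=100: @...@
r5=101: @@..@@
r6=110: @.@.@.@
r7=111: @@@@@@@@
r8=1000: @.......@
r9=1001: @@......@@
r10=1010: @.@.....@.@
r11=1011: @@@@....@@@@
r12=1100: @...@...@...@
r13=1101: @@..@@..@@..@@
r14=1110: @.@.@.@.@.@.@.@
r15=1111: @@@@@@@@@@@@@@@@
r16=10000: @...............@
r17=10001: @@..............@@
r18=10010: @.@.............@.@
r19=10011: @@@@............@@@@
r20=10100: @...@...........@...@
r21=10101: @@..@@..........@@..@@
r22=10110: @.@.@.@.........@.@.@.@
r23=10111: @@@@@@@@........@@@@@@@@
r24=11000: @.......@.......@.......@
r25=11001: @@......@@......@@......@@
r26=11010: @.@.....@.@.....@.@.....@.@
r27=11011: @@@@....@@@@....@@@@....@@@@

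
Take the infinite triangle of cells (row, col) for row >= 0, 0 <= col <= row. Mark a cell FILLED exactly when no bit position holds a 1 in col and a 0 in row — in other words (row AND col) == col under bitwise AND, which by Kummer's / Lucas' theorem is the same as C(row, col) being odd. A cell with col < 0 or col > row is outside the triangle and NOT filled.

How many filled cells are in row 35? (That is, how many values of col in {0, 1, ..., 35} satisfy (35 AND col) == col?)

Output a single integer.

35 in binary = 100011
popcount(35) = number of 1-bits in 100011 = 3
A col c satisfies (35 AND c) == c iff every set bit of c is also set in 35; each of the 3 set bits of 35 can independently be on or off in c.
count = 2^3 = 8

Answer: 8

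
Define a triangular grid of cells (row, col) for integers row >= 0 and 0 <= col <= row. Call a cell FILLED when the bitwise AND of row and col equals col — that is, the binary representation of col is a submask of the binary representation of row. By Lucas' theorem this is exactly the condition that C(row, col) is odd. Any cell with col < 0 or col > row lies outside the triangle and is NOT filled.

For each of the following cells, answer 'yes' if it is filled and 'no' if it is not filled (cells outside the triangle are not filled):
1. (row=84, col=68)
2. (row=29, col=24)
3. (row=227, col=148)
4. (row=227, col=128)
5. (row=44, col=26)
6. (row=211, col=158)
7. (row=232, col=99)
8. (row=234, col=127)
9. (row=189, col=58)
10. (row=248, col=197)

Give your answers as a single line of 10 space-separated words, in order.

(84,68): row=0b1010100, col=0b1000100, row AND col = 0b1000100 = 68; 68 == 68 -> filled
(29,24): row=0b11101, col=0b11000, row AND col = 0b11000 = 24; 24 == 24 -> filled
(227,148): row=0b11100011, col=0b10010100, row AND col = 0b10000000 = 128; 128 != 148 -> empty
(227,128): row=0b11100011, col=0b10000000, row AND col = 0b10000000 = 128; 128 == 128 -> filled
(44,26): row=0b101100, col=0b11010, row AND col = 0b1000 = 8; 8 != 26 -> empty
(211,158): row=0b11010011, col=0b10011110, row AND col = 0b10010010 = 146; 146 != 158 -> empty
(232,99): row=0b11101000, col=0b1100011, row AND col = 0b1100000 = 96; 96 != 99 -> empty
(234,127): row=0b11101010, col=0b1111111, row AND col = 0b1101010 = 106; 106 != 127 -> empty
(189,58): row=0b10111101, col=0b111010, row AND col = 0b111000 = 56; 56 != 58 -> empty
(248,197): row=0b11111000, col=0b11000101, row AND col = 0b11000000 = 192; 192 != 197 -> empty

Answer: yes yes no yes no no no no no no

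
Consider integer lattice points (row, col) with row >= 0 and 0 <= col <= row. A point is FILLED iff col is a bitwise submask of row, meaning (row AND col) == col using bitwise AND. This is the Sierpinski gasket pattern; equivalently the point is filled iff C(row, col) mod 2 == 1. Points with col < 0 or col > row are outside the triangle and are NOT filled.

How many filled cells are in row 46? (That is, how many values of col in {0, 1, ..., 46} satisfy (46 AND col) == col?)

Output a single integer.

46 in binary = 101110
popcount(46) = number of 1-bits in 101110 = 4
A col c satisfies (46 AND c) == c iff every set bit of c is also set in 46; each of the 4 set bits of 46 can independently be on or off in c.
count = 2^4 = 16

Answer: 16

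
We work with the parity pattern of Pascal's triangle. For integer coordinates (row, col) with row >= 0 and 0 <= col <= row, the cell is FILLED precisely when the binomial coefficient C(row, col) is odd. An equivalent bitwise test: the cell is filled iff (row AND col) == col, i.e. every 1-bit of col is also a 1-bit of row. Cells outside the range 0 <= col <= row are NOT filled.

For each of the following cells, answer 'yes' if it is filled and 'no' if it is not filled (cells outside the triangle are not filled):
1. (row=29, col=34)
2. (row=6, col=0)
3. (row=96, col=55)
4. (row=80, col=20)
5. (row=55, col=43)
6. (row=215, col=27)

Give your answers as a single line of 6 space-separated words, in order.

Answer: no yes no no no no

Derivation:
(29,34): col outside [0, 29] -> not filled
(6,0): row=0b110, col=0b0, row AND col = 0b0 = 0; 0 == 0 -> filled
(96,55): row=0b1100000, col=0b110111, row AND col = 0b100000 = 32; 32 != 55 -> empty
(80,20): row=0b1010000, col=0b10100, row AND col = 0b10000 = 16; 16 != 20 -> empty
(55,43): row=0b110111, col=0b101011, row AND col = 0b100011 = 35; 35 != 43 -> empty
(215,27): row=0b11010111, col=0b11011, row AND col = 0b10011 = 19; 19 != 27 -> empty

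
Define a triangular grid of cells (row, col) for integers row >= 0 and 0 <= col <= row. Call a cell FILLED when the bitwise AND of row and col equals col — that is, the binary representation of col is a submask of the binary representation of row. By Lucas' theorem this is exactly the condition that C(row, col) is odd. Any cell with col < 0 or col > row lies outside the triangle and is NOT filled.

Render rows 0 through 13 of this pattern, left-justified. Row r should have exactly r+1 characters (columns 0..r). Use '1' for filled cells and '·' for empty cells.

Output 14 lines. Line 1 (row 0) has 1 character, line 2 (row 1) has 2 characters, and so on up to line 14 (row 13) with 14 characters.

Answer: 1
11
1·1
1111
1···1
11··11
1·1·1·1
11111111
1·······1
11······11
1·1·····1·1
1111····1111
1···1···1···1
11··11··11··11

Derivation:
r0=0: 1
r1=1: 11
r2=10: 1·1
r3=11: 1111
r4=100: 1···1
r5=101: 11··11
r6=110: 1·1·1·1
r7=111: 11111111
r8=1000: 1·······1
r9=1001: 11······11
r10=1010: 1·1·····1·1
r11=1011: 1111····1111
r12=1100: 1···1···1···1
r13=1101: 11··11··11··11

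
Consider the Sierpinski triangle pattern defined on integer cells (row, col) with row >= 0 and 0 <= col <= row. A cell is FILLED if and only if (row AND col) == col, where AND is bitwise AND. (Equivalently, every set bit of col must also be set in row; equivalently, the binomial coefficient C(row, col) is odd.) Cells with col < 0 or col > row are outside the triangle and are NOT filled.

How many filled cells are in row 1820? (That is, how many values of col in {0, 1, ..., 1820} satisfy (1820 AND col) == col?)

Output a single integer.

1820 in binary = 11100011100
popcount(1820) = number of 1-bits in 11100011100 = 6
A col c satisfies (1820 AND c) == c iff every set bit of c is also set in 1820; each of the 6 set bits of 1820 can independently be on or off in c.
count = 2^6 = 64

Answer: 64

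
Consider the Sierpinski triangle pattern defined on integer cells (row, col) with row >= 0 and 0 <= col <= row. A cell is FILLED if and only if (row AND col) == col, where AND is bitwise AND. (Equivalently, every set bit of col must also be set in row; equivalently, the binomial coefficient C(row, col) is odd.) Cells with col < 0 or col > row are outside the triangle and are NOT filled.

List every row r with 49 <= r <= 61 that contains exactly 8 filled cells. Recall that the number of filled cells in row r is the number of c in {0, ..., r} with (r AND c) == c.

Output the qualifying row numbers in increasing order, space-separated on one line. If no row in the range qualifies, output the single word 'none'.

Answer: 49 50 52 56

Derivation:
Row r has 2^popcount(r) filled cells, so we need popcount(r) = log2(8) = 3.
Scan r = 49..61 and keep those with exactly 3 one-bits:
r=49=110001 popcount=3 -> KEEP
r=50=110010 popcount=3 -> KEEP
r=51=110011 popcount=4 -> skip
r=52=110100 popcount=3 -> KEEP
r=53=110101 popcount=4 -> skip
r=54=110110 popcount=4 -> skip
r=55=110111 popcount=5 -> skip
r=56=111000 popcount=3 -> KEEP
r=57=111001 popcount=4 -> skip
r=58=111010 popcount=4 -> skip
r=59=111011 popcount=5 -> skip
r=60=111100 popcount=4 -> skip
r=61=111101 popcount=5 -> skip
Kept rows: 49 50 52 56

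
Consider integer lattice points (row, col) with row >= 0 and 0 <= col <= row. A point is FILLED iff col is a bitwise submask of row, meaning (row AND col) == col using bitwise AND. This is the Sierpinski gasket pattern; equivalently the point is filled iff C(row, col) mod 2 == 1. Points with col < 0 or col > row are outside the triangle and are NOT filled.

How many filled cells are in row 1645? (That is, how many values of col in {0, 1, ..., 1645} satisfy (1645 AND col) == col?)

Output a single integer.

Answer: 128

Derivation:
1645 in binary = 11001101101
popcount(1645) = number of 1-bits in 11001101101 = 7
A col c satisfies (1645 AND c) == c iff every set bit of c is also set in 1645; each of the 7 set bits of 1645 can independently be on or off in c.
count = 2^7 = 128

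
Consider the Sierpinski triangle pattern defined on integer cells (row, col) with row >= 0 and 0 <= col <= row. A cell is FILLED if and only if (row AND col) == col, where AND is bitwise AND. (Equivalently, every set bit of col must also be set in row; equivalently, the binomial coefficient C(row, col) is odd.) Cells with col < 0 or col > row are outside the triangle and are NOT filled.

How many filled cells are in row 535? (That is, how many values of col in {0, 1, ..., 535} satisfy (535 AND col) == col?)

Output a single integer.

535 in binary = 1000010111
popcount(535) = number of 1-bits in 1000010111 = 5
A col c satisfies (535 AND c) == c iff every set bit of c is also set in 535; each of the 5 set bits of 535 can independently be on or off in c.
count = 2^5 = 32

Answer: 32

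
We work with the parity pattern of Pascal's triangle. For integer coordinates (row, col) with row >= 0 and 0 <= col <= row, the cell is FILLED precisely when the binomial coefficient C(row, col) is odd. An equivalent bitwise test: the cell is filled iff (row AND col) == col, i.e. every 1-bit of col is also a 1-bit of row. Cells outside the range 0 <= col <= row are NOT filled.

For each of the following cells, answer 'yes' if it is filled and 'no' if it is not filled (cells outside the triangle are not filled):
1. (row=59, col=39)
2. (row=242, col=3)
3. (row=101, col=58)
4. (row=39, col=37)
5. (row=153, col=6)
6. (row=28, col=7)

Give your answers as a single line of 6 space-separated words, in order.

Answer: no no no yes no no

Derivation:
(59,39): row=0b111011, col=0b100111, row AND col = 0b100011 = 35; 35 != 39 -> empty
(242,3): row=0b11110010, col=0b11, row AND col = 0b10 = 2; 2 != 3 -> empty
(101,58): row=0b1100101, col=0b111010, row AND col = 0b100000 = 32; 32 != 58 -> empty
(39,37): row=0b100111, col=0b100101, row AND col = 0b100101 = 37; 37 == 37 -> filled
(153,6): row=0b10011001, col=0b110, row AND col = 0b0 = 0; 0 != 6 -> empty
(28,7): row=0b11100, col=0b111, row AND col = 0b100 = 4; 4 != 7 -> empty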